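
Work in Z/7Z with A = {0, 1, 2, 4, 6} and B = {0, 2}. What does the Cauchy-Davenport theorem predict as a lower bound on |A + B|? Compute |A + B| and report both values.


Cauchy-Davenport: |A + B| ≥ min(p, |A| + |B| - 1) for A, B nonempty in Z/pZ.
|A| = 5, |B| = 2, p = 7.
CD lower bound = min(7, 5 + 2 - 1) = min(7, 6) = 6.
Compute A + B mod 7 directly:
a = 0: 0+0=0, 0+2=2
a = 1: 1+0=1, 1+2=3
a = 2: 2+0=2, 2+2=4
a = 4: 4+0=4, 4+2=6
a = 6: 6+0=6, 6+2=1
A + B = {0, 1, 2, 3, 4, 6}, so |A + B| = 6.
Verify: 6 ≥ 6? Yes ✓.

CD lower bound = 6, actual |A + B| = 6.


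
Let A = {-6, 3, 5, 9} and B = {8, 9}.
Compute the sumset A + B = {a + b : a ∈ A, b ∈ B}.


A + B = {a + b : a ∈ A, b ∈ B}.
Enumerate all |A|·|B| = 4·2 = 8 pairs (a, b) and collect distinct sums.
a = -6: -6+8=2, -6+9=3
a = 3: 3+8=11, 3+9=12
a = 5: 5+8=13, 5+9=14
a = 9: 9+8=17, 9+9=18
Collecting distinct sums: A + B = {2, 3, 11, 12, 13, 14, 17, 18}
|A + B| = 8

A + B = {2, 3, 11, 12, 13, 14, 17, 18}


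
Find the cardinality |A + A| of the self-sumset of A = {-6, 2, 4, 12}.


A + A = {a + a' : a, a' ∈ A}; |A| = 4.
General bounds: 2|A| - 1 ≤ |A + A| ≤ |A|(|A|+1)/2, i.e. 7 ≤ |A + A| ≤ 10.
Lower bound 2|A|-1 is attained iff A is an arithmetic progression.
Enumerate sums a + a' for a ≤ a' (symmetric, so this suffices):
a = -6: -6+-6=-12, -6+2=-4, -6+4=-2, -6+12=6
a = 2: 2+2=4, 2+4=6, 2+12=14
a = 4: 4+4=8, 4+12=16
a = 12: 12+12=24
Distinct sums: {-12, -4, -2, 4, 6, 8, 14, 16, 24}
|A + A| = 9

|A + A| = 9


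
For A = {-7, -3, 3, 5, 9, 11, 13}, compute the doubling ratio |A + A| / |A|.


|A| = 7.
Compute A + A by enumerating all 49 pairs.
A + A = {-14, -10, -6, -4, -2, 0, 2, 4, 6, 8, 10, 12, 14, 16, 18, 20, 22, 24, 26}, so |A + A| = 19.
K = |A + A| / |A| = 19/7 (already in lowest terms) ≈ 2.7143.
Reference: AP of size 7 gives K = 13/7 ≈ 1.8571; a fully generic set of size 7 gives K ≈ 4.0000.

|A| = 7, |A + A| = 19, K = 19/7.


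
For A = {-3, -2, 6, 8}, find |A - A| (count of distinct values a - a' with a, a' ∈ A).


A - A = {a - a' : a, a' ∈ A}; |A| = 4.
Bounds: 2|A|-1 ≤ |A - A| ≤ |A|² - |A| + 1, i.e. 7 ≤ |A - A| ≤ 13.
Note: 0 ∈ A - A always (from a - a). The set is symmetric: if d ∈ A - A then -d ∈ A - A.
Enumerate nonzero differences d = a - a' with a > a' (then include -d):
Positive differences: {1, 2, 8, 9, 10, 11}
Full difference set: {0} ∪ (positive diffs) ∪ (negative diffs).
|A - A| = 1 + 2·6 = 13 (matches direct enumeration: 13).

|A - A| = 13


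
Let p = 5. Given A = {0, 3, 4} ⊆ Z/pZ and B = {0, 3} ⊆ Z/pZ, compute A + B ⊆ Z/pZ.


Work in Z/5Z: reduce every sum a + b modulo 5.
Enumerate all 6 pairs:
a = 0: 0+0=0, 0+3=3
a = 3: 3+0=3, 3+3=1
a = 4: 4+0=4, 4+3=2
Distinct residues collected: {0, 1, 2, 3, 4}
|A + B| = 5 (out of 5 total residues).

A + B = {0, 1, 2, 3, 4}


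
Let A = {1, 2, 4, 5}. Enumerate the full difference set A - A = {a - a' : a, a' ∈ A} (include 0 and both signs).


A - A = {a - a' : a, a' ∈ A}.
Compute a - a' for each ordered pair (a, a'):
a = 1: 1-1=0, 1-2=-1, 1-4=-3, 1-5=-4
a = 2: 2-1=1, 2-2=0, 2-4=-2, 2-5=-3
a = 4: 4-1=3, 4-2=2, 4-4=0, 4-5=-1
a = 5: 5-1=4, 5-2=3, 5-4=1, 5-5=0
Collecting distinct values (and noting 0 appears from a-a):
A - A = {-4, -3, -2, -1, 0, 1, 2, 3, 4}
|A - A| = 9

A - A = {-4, -3, -2, -1, 0, 1, 2, 3, 4}


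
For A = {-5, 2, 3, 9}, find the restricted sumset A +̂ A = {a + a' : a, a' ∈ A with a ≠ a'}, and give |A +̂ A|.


Restricted sumset: A +̂ A = {a + a' : a ∈ A, a' ∈ A, a ≠ a'}.
Equivalently, take A + A and drop any sum 2a that is achievable ONLY as a + a for a ∈ A (i.e. sums representable only with equal summands).
Enumerate pairs (a, a') with a < a' (symmetric, so each unordered pair gives one sum; this covers all a ≠ a'):
  -5 + 2 = -3
  -5 + 3 = -2
  -5 + 9 = 4
  2 + 3 = 5
  2 + 9 = 11
  3 + 9 = 12
Collected distinct sums: {-3, -2, 4, 5, 11, 12}
|A +̂ A| = 6
(Reference bound: |A +̂ A| ≥ 2|A| - 3 for |A| ≥ 2, with |A| = 4 giving ≥ 5.)

|A +̂ A| = 6


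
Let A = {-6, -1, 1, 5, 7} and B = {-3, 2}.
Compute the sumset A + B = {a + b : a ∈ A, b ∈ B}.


A + B = {a + b : a ∈ A, b ∈ B}.
Enumerate all |A|·|B| = 5·2 = 10 pairs (a, b) and collect distinct sums.
a = -6: -6+-3=-9, -6+2=-4
a = -1: -1+-3=-4, -1+2=1
a = 1: 1+-3=-2, 1+2=3
a = 5: 5+-3=2, 5+2=7
a = 7: 7+-3=4, 7+2=9
Collecting distinct sums: A + B = {-9, -4, -2, 1, 2, 3, 4, 7, 9}
|A + B| = 9

A + B = {-9, -4, -2, 1, 2, 3, 4, 7, 9}


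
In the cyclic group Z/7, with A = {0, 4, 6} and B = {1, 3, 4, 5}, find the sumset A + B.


Work in Z/7Z: reduce every sum a + b modulo 7.
Enumerate all 12 pairs:
a = 0: 0+1=1, 0+3=3, 0+4=4, 0+5=5
a = 4: 4+1=5, 4+3=0, 4+4=1, 4+5=2
a = 6: 6+1=0, 6+3=2, 6+4=3, 6+5=4
Distinct residues collected: {0, 1, 2, 3, 4, 5}
|A + B| = 6 (out of 7 total residues).

A + B = {0, 1, 2, 3, 4, 5}


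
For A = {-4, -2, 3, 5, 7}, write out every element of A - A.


A - A = {a - a' : a, a' ∈ A}.
Compute a - a' for each ordered pair (a, a'):
a = -4: -4--4=0, -4--2=-2, -4-3=-7, -4-5=-9, -4-7=-11
a = -2: -2--4=2, -2--2=0, -2-3=-5, -2-5=-7, -2-7=-9
a = 3: 3--4=7, 3--2=5, 3-3=0, 3-5=-2, 3-7=-4
a = 5: 5--4=9, 5--2=7, 5-3=2, 5-5=0, 5-7=-2
a = 7: 7--4=11, 7--2=9, 7-3=4, 7-5=2, 7-7=0
Collecting distinct values (and noting 0 appears from a-a):
A - A = {-11, -9, -7, -5, -4, -2, 0, 2, 4, 5, 7, 9, 11}
|A - A| = 13

A - A = {-11, -9, -7, -5, -4, -2, 0, 2, 4, 5, 7, 9, 11}


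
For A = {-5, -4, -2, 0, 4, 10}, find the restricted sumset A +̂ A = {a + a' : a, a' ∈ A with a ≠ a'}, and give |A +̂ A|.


Restricted sumset: A +̂ A = {a + a' : a ∈ A, a' ∈ A, a ≠ a'}.
Equivalently, take A + A and drop any sum 2a that is achievable ONLY as a + a for a ∈ A (i.e. sums representable only with equal summands).
Enumerate pairs (a, a') with a < a' (symmetric, so each unordered pair gives one sum; this covers all a ≠ a'):
  -5 + -4 = -9
  -5 + -2 = -7
  -5 + 0 = -5
  -5 + 4 = -1
  -5 + 10 = 5
  -4 + -2 = -6
  -4 + 0 = -4
  -4 + 4 = 0
  -4 + 10 = 6
  -2 + 0 = -2
  -2 + 4 = 2
  -2 + 10 = 8
  0 + 4 = 4
  0 + 10 = 10
  4 + 10 = 14
Collected distinct sums: {-9, -7, -6, -5, -4, -2, -1, 0, 2, 4, 5, 6, 8, 10, 14}
|A +̂ A| = 15
(Reference bound: |A +̂ A| ≥ 2|A| - 3 for |A| ≥ 2, with |A| = 6 giving ≥ 9.)

|A +̂ A| = 15


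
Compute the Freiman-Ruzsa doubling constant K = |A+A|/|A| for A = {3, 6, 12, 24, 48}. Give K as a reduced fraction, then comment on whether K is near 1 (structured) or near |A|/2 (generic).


|A| = 5.
Compute A + A by enumerating all 25 pairs.
A + A = {6, 9, 12, 15, 18, 24, 27, 30, 36, 48, 51, 54, 60, 72, 96}, so |A + A| = 15.
K = |A + A| / |A| = 15/5 = 3/1 ≈ 3.0000.
Reference: AP of size 5 gives K = 9/5 ≈ 1.8000; a fully generic set of size 5 gives K ≈ 3.0000.

|A| = 5, |A + A| = 15, K = 15/5 = 3/1.


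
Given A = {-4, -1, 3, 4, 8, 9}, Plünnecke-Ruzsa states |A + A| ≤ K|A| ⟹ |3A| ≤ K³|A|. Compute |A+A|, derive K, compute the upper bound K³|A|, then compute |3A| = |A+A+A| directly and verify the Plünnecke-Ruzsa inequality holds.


|A| = 6.
Step 1: Compute A + A by enumerating all 36 pairs.
A + A = {-8, -5, -2, -1, 0, 2, 3, 4, 5, 6, 7, 8, 11, 12, 13, 16, 17, 18}, so |A + A| = 18.
Step 2: Doubling constant K = |A + A|/|A| = 18/6 = 18/6 ≈ 3.0000.
Step 3: Plünnecke-Ruzsa gives |3A| ≤ K³·|A| = (3.0000)³ · 6 ≈ 162.0000.
Step 4: Compute 3A = A + A + A directly by enumerating all triples (a,b,c) ∈ A³; |3A| = 34.
Step 5: Check 34 ≤ 162.0000? Yes ✓.

K = 18/6, Plünnecke-Ruzsa bound K³|A| ≈ 162.0000, |3A| = 34, inequality holds.


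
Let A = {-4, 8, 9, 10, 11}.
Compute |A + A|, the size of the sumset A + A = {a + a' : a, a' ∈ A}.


A + A = {a + a' : a, a' ∈ A}; |A| = 5.
General bounds: 2|A| - 1 ≤ |A + A| ≤ |A|(|A|+1)/2, i.e. 9 ≤ |A + A| ≤ 15.
Lower bound 2|A|-1 is attained iff A is an arithmetic progression.
Enumerate sums a + a' for a ≤ a' (symmetric, so this suffices):
a = -4: -4+-4=-8, -4+8=4, -4+9=5, -4+10=6, -4+11=7
a = 8: 8+8=16, 8+9=17, 8+10=18, 8+11=19
a = 9: 9+9=18, 9+10=19, 9+11=20
a = 10: 10+10=20, 10+11=21
a = 11: 11+11=22
Distinct sums: {-8, 4, 5, 6, 7, 16, 17, 18, 19, 20, 21, 22}
|A + A| = 12

|A + A| = 12


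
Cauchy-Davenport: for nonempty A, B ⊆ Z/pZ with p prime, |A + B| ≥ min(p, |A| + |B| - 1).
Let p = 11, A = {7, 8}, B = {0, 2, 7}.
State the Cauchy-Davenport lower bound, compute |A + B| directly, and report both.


Cauchy-Davenport: |A + B| ≥ min(p, |A| + |B| - 1) for A, B nonempty in Z/pZ.
|A| = 2, |B| = 3, p = 11.
CD lower bound = min(11, 2 + 3 - 1) = min(11, 4) = 4.
Compute A + B mod 11 directly:
a = 7: 7+0=7, 7+2=9, 7+7=3
a = 8: 8+0=8, 8+2=10, 8+7=4
A + B = {3, 4, 7, 8, 9, 10}, so |A + B| = 6.
Verify: 6 ≥ 4? Yes ✓.

CD lower bound = 4, actual |A + B| = 6.


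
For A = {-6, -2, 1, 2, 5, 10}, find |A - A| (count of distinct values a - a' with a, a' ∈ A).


A - A = {a - a' : a, a' ∈ A}; |A| = 6.
Bounds: 2|A|-1 ≤ |A - A| ≤ |A|² - |A| + 1, i.e. 11 ≤ |A - A| ≤ 31.
Note: 0 ∈ A - A always (from a - a). The set is symmetric: if d ∈ A - A then -d ∈ A - A.
Enumerate nonzero differences d = a - a' with a > a' (then include -d):
Positive differences: {1, 3, 4, 5, 7, 8, 9, 11, 12, 16}
Full difference set: {0} ∪ (positive diffs) ∪ (negative diffs).
|A - A| = 1 + 2·10 = 21 (matches direct enumeration: 21).

|A - A| = 21


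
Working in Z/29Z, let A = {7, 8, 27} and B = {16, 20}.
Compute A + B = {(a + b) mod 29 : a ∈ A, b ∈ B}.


Work in Z/29Z: reduce every sum a + b modulo 29.
Enumerate all 6 pairs:
a = 7: 7+16=23, 7+20=27
a = 8: 8+16=24, 8+20=28
a = 27: 27+16=14, 27+20=18
Distinct residues collected: {14, 18, 23, 24, 27, 28}
|A + B| = 6 (out of 29 total residues).

A + B = {14, 18, 23, 24, 27, 28}


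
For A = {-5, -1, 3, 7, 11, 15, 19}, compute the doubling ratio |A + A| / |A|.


|A| = 7.
Compute A + A by enumerating all 49 pairs.
A + A = {-10, -6, -2, 2, 6, 10, 14, 18, 22, 26, 30, 34, 38}, so |A + A| = 13.
K = |A + A| / |A| = 13/7 (already in lowest terms) ≈ 1.8571.
Reference: AP of size 7 gives K = 13/7 ≈ 1.8571; a fully generic set of size 7 gives K ≈ 4.0000.

|A| = 7, |A + A| = 13, K = 13/7.


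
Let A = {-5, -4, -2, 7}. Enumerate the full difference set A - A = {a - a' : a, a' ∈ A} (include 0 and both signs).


A - A = {a - a' : a, a' ∈ A}.
Compute a - a' for each ordered pair (a, a'):
a = -5: -5--5=0, -5--4=-1, -5--2=-3, -5-7=-12
a = -4: -4--5=1, -4--4=0, -4--2=-2, -4-7=-11
a = -2: -2--5=3, -2--4=2, -2--2=0, -2-7=-9
a = 7: 7--5=12, 7--4=11, 7--2=9, 7-7=0
Collecting distinct values (and noting 0 appears from a-a):
A - A = {-12, -11, -9, -3, -2, -1, 0, 1, 2, 3, 9, 11, 12}
|A - A| = 13

A - A = {-12, -11, -9, -3, -2, -1, 0, 1, 2, 3, 9, 11, 12}


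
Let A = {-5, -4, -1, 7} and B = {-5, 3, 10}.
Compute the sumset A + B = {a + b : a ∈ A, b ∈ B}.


A + B = {a + b : a ∈ A, b ∈ B}.
Enumerate all |A|·|B| = 4·3 = 12 pairs (a, b) and collect distinct sums.
a = -5: -5+-5=-10, -5+3=-2, -5+10=5
a = -4: -4+-5=-9, -4+3=-1, -4+10=6
a = -1: -1+-5=-6, -1+3=2, -1+10=9
a = 7: 7+-5=2, 7+3=10, 7+10=17
Collecting distinct sums: A + B = {-10, -9, -6, -2, -1, 2, 5, 6, 9, 10, 17}
|A + B| = 11

A + B = {-10, -9, -6, -2, -1, 2, 5, 6, 9, 10, 17}


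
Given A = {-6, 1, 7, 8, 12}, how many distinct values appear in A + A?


A + A = {a + a' : a, a' ∈ A}; |A| = 5.
General bounds: 2|A| - 1 ≤ |A + A| ≤ |A|(|A|+1)/2, i.e. 9 ≤ |A + A| ≤ 15.
Lower bound 2|A|-1 is attained iff A is an arithmetic progression.
Enumerate sums a + a' for a ≤ a' (symmetric, so this suffices):
a = -6: -6+-6=-12, -6+1=-5, -6+7=1, -6+8=2, -6+12=6
a = 1: 1+1=2, 1+7=8, 1+8=9, 1+12=13
a = 7: 7+7=14, 7+8=15, 7+12=19
a = 8: 8+8=16, 8+12=20
a = 12: 12+12=24
Distinct sums: {-12, -5, 1, 2, 6, 8, 9, 13, 14, 15, 16, 19, 20, 24}
|A + A| = 14

|A + A| = 14


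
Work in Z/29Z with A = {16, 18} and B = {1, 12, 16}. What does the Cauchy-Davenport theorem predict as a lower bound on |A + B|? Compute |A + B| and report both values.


Cauchy-Davenport: |A + B| ≥ min(p, |A| + |B| - 1) for A, B nonempty in Z/pZ.
|A| = 2, |B| = 3, p = 29.
CD lower bound = min(29, 2 + 3 - 1) = min(29, 4) = 4.
Compute A + B mod 29 directly:
a = 16: 16+1=17, 16+12=28, 16+16=3
a = 18: 18+1=19, 18+12=1, 18+16=5
A + B = {1, 3, 5, 17, 19, 28}, so |A + B| = 6.
Verify: 6 ≥ 4? Yes ✓.

CD lower bound = 4, actual |A + B| = 6.


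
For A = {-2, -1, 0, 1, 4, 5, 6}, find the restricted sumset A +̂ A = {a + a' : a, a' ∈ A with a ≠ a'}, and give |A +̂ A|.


Restricted sumset: A +̂ A = {a + a' : a ∈ A, a' ∈ A, a ≠ a'}.
Equivalently, take A + A and drop any sum 2a that is achievable ONLY as a + a for a ∈ A (i.e. sums representable only with equal summands).
Enumerate pairs (a, a') with a < a' (symmetric, so each unordered pair gives one sum; this covers all a ≠ a'):
  -2 + -1 = -3
  -2 + 0 = -2
  -2 + 1 = -1
  -2 + 4 = 2
  -2 + 5 = 3
  -2 + 6 = 4
  -1 + 0 = -1
  -1 + 1 = 0
  -1 + 4 = 3
  -1 + 5 = 4
  -1 + 6 = 5
  0 + 1 = 1
  0 + 4 = 4
  0 + 5 = 5
  0 + 6 = 6
  1 + 4 = 5
  1 + 5 = 6
  1 + 6 = 7
  4 + 5 = 9
  4 + 6 = 10
  5 + 6 = 11
Collected distinct sums: {-3, -2, -1, 0, 1, 2, 3, 4, 5, 6, 7, 9, 10, 11}
|A +̂ A| = 14
(Reference bound: |A +̂ A| ≥ 2|A| - 3 for |A| ≥ 2, with |A| = 7 giving ≥ 11.)

|A +̂ A| = 14


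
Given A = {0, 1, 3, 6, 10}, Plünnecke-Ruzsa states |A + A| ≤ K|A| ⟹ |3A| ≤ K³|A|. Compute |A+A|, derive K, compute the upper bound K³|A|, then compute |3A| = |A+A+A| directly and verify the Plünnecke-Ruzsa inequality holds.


|A| = 5.
Step 1: Compute A + A by enumerating all 25 pairs.
A + A = {0, 1, 2, 3, 4, 6, 7, 9, 10, 11, 12, 13, 16, 20}, so |A + A| = 14.
Step 2: Doubling constant K = |A + A|/|A| = 14/5 = 14/5 ≈ 2.8000.
Step 3: Plünnecke-Ruzsa gives |3A| ≤ K³·|A| = (2.8000)³ · 5 ≈ 109.7600.
Step 4: Compute 3A = A + A + A directly by enumerating all triples (a,b,c) ∈ A³; |3A| = 26.
Step 5: Check 26 ≤ 109.7600? Yes ✓.

K = 14/5, Plünnecke-Ruzsa bound K³|A| ≈ 109.7600, |3A| = 26, inequality holds.


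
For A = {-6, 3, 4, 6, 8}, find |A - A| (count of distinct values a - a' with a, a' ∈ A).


A - A = {a - a' : a, a' ∈ A}; |A| = 5.
Bounds: 2|A|-1 ≤ |A - A| ≤ |A|² - |A| + 1, i.e. 9 ≤ |A - A| ≤ 21.
Note: 0 ∈ A - A always (from a - a). The set is symmetric: if d ∈ A - A then -d ∈ A - A.
Enumerate nonzero differences d = a - a' with a > a' (then include -d):
Positive differences: {1, 2, 3, 4, 5, 9, 10, 12, 14}
Full difference set: {0} ∪ (positive diffs) ∪ (negative diffs).
|A - A| = 1 + 2·9 = 19 (matches direct enumeration: 19).

|A - A| = 19


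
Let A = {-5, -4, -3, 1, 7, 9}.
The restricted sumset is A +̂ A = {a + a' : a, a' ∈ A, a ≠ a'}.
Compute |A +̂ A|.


Restricted sumset: A +̂ A = {a + a' : a ∈ A, a' ∈ A, a ≠ a'}.
Equivalently, take A + A and drop any sum 2a that is achievable ONLY as a + a for a ∈ A (i.e. sums representable only with equal summands).
Enumerate pairs (a, a') with a < a' (symmetric, so each unordered pair gives one sum; this covers all a ≠ a'):
  -5 + -4 = -9
  -5 + -3 = -8
  -5 + 1 = -4
  -5 + 7 = 2
  -5 + 9 = 4
  -4 + -3 = -7
  -4 + 1 = -3
  -4 + 7 = 3
  -4 + 9 = 5
  -3 + 1 = -2
  -3 + 7 = 4
  -3 + 9 = 6
  1 + 7 = 8
  1 + 9 = 10
  7 + 9 = 16
Collected distinct sums: {-9, -8, -7, -4, -3, -2, 2, 3, 4, 5, 6, 8, 10, 16}
|A +̂ A| = 14
(Reference bound: |A +̂ A| ≥ 2|A| - 3 for |A| ≥ 2, with |A| = 6 giving ≥ 9.)

|A +̂ A| = 14


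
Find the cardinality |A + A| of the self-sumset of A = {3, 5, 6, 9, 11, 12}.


A + A = {a + a' : a, a' ∈ A}; |A| = 6.
General bounds: 2|A| - 1 ≤ |A + A| ≤ |A|(|A|+1)/2, i.e. 11 ≤ |A + A| ≤ 21.
Lower bound 2|A|-1 is attained iff A is an arithmetic progression.
Enumerate sums a + a' for a ≤ a' (symmetric, so this suffices):
a = 3: 3+3=6, 3+5=8, 3+6=9, 3+9=12, 3+11=14, 3+12=15
a = 5: 5+5=10, 5+6=11, 5+9=14, 5+11=16, 5+12=17
a = 6: 6+6=12, 6+9=15, 6+11=17, 6+12=18
a = 9: 9+9=18, 9+11=20, 9+12=21
a = 11: 11+11=22, 11+12=23
a = 12: 12+12=24
Distinct sums: {6, 8, 9, 10, 11, 12, 14, 15, 16, 17, 18, 20, 21, 22, 23, 24}
|A + A| = 16

|A + A| = 16


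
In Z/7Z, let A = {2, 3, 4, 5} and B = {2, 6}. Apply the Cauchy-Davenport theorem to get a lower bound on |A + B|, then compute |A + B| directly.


Cauchy-Davenport: |A + B| ≥ min(p, |A| + |B| - 1) for A, B nonempty in Z/pZ.
|A| = 4, |B| = 2, p = 7.
CD lower bound = min(7, 4 + 2 - 1) = min(7, 5) = 5.
Compute A + B mod 7 directly:
a = 2: 2+2=4, 2+6=1
a = 3: 3+2=5, 3+6=2
a = 4: 4+2=6, 4+6=3
a = 5: 5+2=0, 5+6=4
A + B = {0, 1, 2, 3, 4, 5, 6}, so |A + B| = 7.
Verify: 7 ≥ 5? Yes ✓.

CD lower bound = 5, actual |A + B| = 7.


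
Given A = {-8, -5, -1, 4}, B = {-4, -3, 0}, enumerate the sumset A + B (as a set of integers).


A + B = {a + b : a ∈ A, b ∈ B}.
Enumerate all |A|·|B| = 4·3 = 12 pairs (a, b) and collect distinct sums.
a = -8: -8+-4=-12, -8+-3=-11, -8+0=-8
a = -5: -5+-4=-9, -5+-3=-8, -5+0=-5
a = -1: -1+-4=-5, -1+-3=-4, -1+0=-1
a = 4: 4+-4=0, 4+-3=1, 4+0=4
Collecting distinct sums: A + B = {-12, -11, -9, -8, -5, -4, -1, 0, 1, 4}
|A + B| = 10

A + B = {-12, -11, -9, -8, -5, -4, -1, 0, 1, 4}


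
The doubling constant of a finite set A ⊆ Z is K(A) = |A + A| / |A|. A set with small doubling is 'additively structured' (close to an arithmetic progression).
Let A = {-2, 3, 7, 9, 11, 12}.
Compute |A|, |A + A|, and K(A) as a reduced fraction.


|A| = 6.
Compute A + A by enumerating all 36 pairs.
A + A = {-4, 1, 5, 6, 7, 9, 10, 12, 14, 15, 16, 18, 19, 20, 21, 22, 23, 24}, so |A + A| = 18.
K = |A + A| / |A| = 18/6 = 3/1 ≈ 3.0000.
Reference: AP of size 6 gives K = 11/6 ≈ 1.8333; a fully generic set of size 6 gives K ≈ 3.5000.

|A| = 6, |A + A| = 18, K = 18/6 = 3/1.


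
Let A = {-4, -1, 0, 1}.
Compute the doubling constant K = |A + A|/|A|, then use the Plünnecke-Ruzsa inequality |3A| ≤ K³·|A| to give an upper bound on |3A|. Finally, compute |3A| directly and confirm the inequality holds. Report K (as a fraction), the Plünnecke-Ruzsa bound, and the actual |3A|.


|A| = 4.
Step 1: Compute A + A by enumerating all 16 pairs.
A + A = {-8, -5, -4, -3, -2, -1, 0, 1, 2}, so |A + A| = 9.
Step 2: Doubling constant K = |A + A|/|A| = 9/4 = 9/4 ≈ 2.2500.
Step 3: Plünnecke-Ruzsa gives |3A| ≤ K³·|A| = (2.2500)³ · 4 ≈ 45.5625.
Step 4: Compute 3A = A + A + A directly by enumerating all triples (a,b,c) ∈ A³; |3A| = 14.
Step 5: Check 14 ≤ 45.5625? Yes ✓.

K = 9/4, Plünnecke-Ruzsa bound K³|A| ≈ 45.5625, |3A| = 14, inequality holds.


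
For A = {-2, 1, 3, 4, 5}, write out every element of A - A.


A - A = {a - a' : a, a' ∈ A}.
Compute a - a' for each ordered pair (a, a'):
a = -2: -2--2=0, -2-1=-3, -2-3=-5, -2-4=-6, -2-5=-7
a = 1: 1--2=3, 1-1=0, 1-3=-2, 1-4=-3, 1-5=-4
a = 3: 3--2=5, 3-1=2, 3-3=0, 3-4=-1, 3-5=-2
a = 4: 4--2=6, 4-1=3, 4-3=1, 4-4=0, 4-5=-1
a = 5: 5--2=7, 5-1=4, 5-3=2, 5-4=1, 5-5=0
Collecting distinct values (and noting 0 appears from a-a):
A - A = {-7, -6, -5, -4, -3, -2, -1, 0, 1, 2, 3, 4, 5, 6, 7}
|A - A| = 15

A - A = {-7, -6, -5, -4, -3, -2, -1, 0, 1, 2, 3, 4, 5, 6, 7}


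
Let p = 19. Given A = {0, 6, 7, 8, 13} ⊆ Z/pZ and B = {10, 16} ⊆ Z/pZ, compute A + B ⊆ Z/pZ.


Work in Z/19Z: reduce every sum a + b modulo 19.
Enumerate all 10 pairs:
a = 0: 0+10=10, 0+16=16
a = 6: 6+10=16, 6+16=3
a = 7: 7+10=17, 7+16=4
a = 8: 8+10=18, 8+16=5
a = 13: 13+10=4, 13+16=10
Distinct residues collected: {3, 4, 5, 10, 16, 17, 18}
|A + B| = 7 (out of 19 total residues).

A + B = {3, 4, 5, 10, 16, 17, 18}


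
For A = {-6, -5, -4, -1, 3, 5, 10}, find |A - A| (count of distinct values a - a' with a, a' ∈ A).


A - A = {a - a' : a, a' ∈ A}; |A| = 7.
Bounds: 2|A|-1 ≤ |A - A| ≤ |A|² - |A| + 1, i.e. 13 ≤ |A - A| ≤ 43.
Note: 0 ∈ A - A always (from a - a). The set is symmetric: if d ∈ A - A then -d ∈ A - A.
Enumerate nonzero differences d = a - a' with a > a' (then include -d):
Positive differences: {1, 2, 3, 4, 5, 6, 7, 8, 9, 10, 11, 14, 15, 16}
Full difference set: {0} ∪ (positive diffs) ∪ (negative diffs).
|A - A| = 1 + 2·14 = 29 (matches direct enumeration: 29).

|A - A| = 29


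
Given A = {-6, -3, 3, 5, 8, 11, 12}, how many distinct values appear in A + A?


A + A = {a + a' : a, a' ∈ A}; |A| = 7.
General bounds: 2|A| - 1 ≤ |A + A| ≤ |A|(|A|+1)/2, i.e. 13 ≤ |A + A| ≤ 28.
Lower bound 2|A|-1 is attained iff A is an arithmetic progression.
Enumerate sums a + a' for a ≤ a' (symmetric, so this suffices):
a = -6: -6+-6=-12, -6+-3=-9, -6+3=-3, -6+5=-1, -6+8=2, -6+11=5, -6+12=6
a = -3: -3+-3=-6, -3+3=0, -3+5=2, -3+8=5, -3+11=8, -3+12=9
a = 3: 3+3=6, 3+5=8, 3+8=11, 3+11=14, 3+12=15
a = 5: 5+5=10, 5+8=13, 5+11=16, 5+12=17
a = 8: 8+8=16, 8+11=19, 8+12=20
a = 11: 11+11=22, 11+12=23
a = 12: 12+12=24
Distinct sums: {-12, -9, -6, -3, -1, 0, 2, 5, 6, 8, 9, 10, 11, 13, 14, 15, 16, 17, 19, 20, 22, 23, 24}
|A + A| = 23

|A + A| = 23


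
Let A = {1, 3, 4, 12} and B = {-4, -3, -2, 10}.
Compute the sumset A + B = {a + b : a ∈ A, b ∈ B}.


A + B = {a + b : a ∈ A, b ∈ B}.
Enumerate all |A|·|B| = 4·4 = 16 pairs (a, b) and collect distinct sums.
a = 1: 1+-4=-3, 1+-3=-2, 1+-2=-1, 1+10=11
a = 3: 3+-4=-1, 3+-3=0, 3+-2=1, 3+10=13
a = 4: 4+-4=0, 4+-3=1, 4+-2=2, 4+10=14
a = 12: 12+-4=8, 12+-3=9, 12+-2=10, 12+10=22
Collecting distinct sums: A + B = {-3, -2, -1, 0, 1, 2, 8, 9, 10, 11, 13, 14, 22}
|A + B| = 13

A + B = {-3, -2, -1, 0, 1, 2, 8, 9, 10, 11, 13, 14, 22}


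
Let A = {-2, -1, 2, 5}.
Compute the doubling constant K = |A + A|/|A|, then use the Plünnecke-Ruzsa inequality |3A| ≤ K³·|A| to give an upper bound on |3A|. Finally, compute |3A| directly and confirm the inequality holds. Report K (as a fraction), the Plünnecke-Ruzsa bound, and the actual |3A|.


|A| = 4.
Step 1: Compute A + A by enumerating all 16 pairs.
A + A = {-4, -3, -2, 0, 1, 3, 4, 7, 10}, so |A + A| = 9.
Step 2: Doubling constant K = |A + A|/|A| = 9/4 = 9/4 ≈ 2.2500.
Step 3: Plünnecke-Ruzsa gives |3A| ≤ K³·|A| = (2.2500)³ · 4 ≈ 45.5625.
Step 4: Compute 3A = A + A + A directly by enumerating all triples (a,b,c) ∈ A³; |3A| = 16.
Step 5: Check 16 ≤ 45.5625? Yes ✓.

K = 9/4, Plünnecke-Ruzsa bound K³|A| ≈ 45.5625, |3A| = 16, inequality holds.


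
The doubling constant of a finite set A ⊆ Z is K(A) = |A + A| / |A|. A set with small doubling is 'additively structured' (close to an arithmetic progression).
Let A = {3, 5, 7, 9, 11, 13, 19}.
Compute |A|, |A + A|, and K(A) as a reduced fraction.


|A| = 7.
Compute A + A by enumerating all 49 pairs.
A + A = {6, 8, 10, 12, 14, 16, 18, 20, 22, 24, 26, 28, 30, 32, 38}, so |A + A| = 15.
K = |A + A| / |A| = 15/7 (already in lowest terms) ≈ 2.1429.
Reference: AP of size 7 gives K = 13/7 ≈ 1.8571; a fully generic set of size 7 gives K ≈ 4.0000.

|A| = 7, |A + A| = 15, K = 15/7.


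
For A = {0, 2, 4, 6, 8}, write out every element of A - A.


A - A = {a - a' : a, a' ∈ A}.
Compute a - a' for each ordered pair (a, a'):
a = 0: 0-0=0, 0-2=-2, 0-4=-4, 0-6=-6, 0-8=-8
a = 2: 2-0=2, 2-2=0, 2-4=-2, 2-6=-4, 2-8=-6
a = 4: 4-0=4, 4-2=2, 4-4=0, 4-6=-2, 4-8=-4
a = 6: 6-0=6, 6-2=4, 6-4=2, 6-6=0, 6-8=-2
a = 8: 8-0=8, 8-2=6, 8-4=4, 8-6=2, 8-8=0
Collecting distinct values (and noting 0 appears from a-a):
A - A = {-8, -6, -4, -2, 0, 2, 4, 6, 8}
|A - A| = 9

A - A = {-8, -6, -4, -2, 0, 2, 4, 6, 8}


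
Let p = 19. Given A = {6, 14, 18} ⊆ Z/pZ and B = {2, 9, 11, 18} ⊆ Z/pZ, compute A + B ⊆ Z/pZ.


Work in Z/19Z: reduce every sum a + b modulo 19.
Enumerate all 12 pairs:
a = 6: 6+2=8, 6+9=15, 6+11=17, 6+18=5
a = 14: 14+2=16, 14+9=4, 14+11=6, 14+18=13
a = 18: 18+2=1, 18+9=8, 18+11=10, 18+18=17
Distinct residues collected: {1, 4, 5, 6, 8, 10, 13, 15, 16, 17}
|A + B| = 10 (out of 19 total residues).

A + B = {1, 4, 5, 6, 8, 10, 13, 15, 16, 17}


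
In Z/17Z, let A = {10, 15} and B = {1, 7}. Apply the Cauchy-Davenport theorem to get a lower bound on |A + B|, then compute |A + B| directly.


Cauchy-Davenport: |A + B| ≥ min(p, |A| + |B| - 1) for A, B nonempty in Z/pZ.
|A| = 2, |B| = 2, p = 17.
CD lower bound = min(17, 2 + 2 - 1) = min(17, 3) = 3.
Compute A + B mod 17 directly:
a = 10: 10+1=11, 10+7=0
a = 15: 15+1=16, 15+7=5
A + B = {0, 5, 11, 16}, so |A + B| = 4.
Verify: 4 ≥ 3? Yes ✓.

CD lower bound = 3, actual |A + B| = 4.


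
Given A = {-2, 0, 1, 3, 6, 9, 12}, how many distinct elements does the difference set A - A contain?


A - A = {a - a' : a, a' ∈ A}; |A| = 7.
Bounds: 2|A|-1 ≤ |A - A| ≤ |A|² - |A| + 1, i.e. 13 ≤ |A - A| ≤ 43.
Note: 0 ∈ A - A always (from a - a). The set is symmetric: if d ∈ A - A then -d ∈ A - A.
Enumerate nonzero differences d = a - a' with a > a' (then include -d):
Positive differences: {1, 2, 3, 5, 6, 8, 9, 11, 12, 14}
Full difference set: {0} ∪ (positive diffs) ∪ (negative diffs).
|A - A| = 1 + 2·10 = 21 (matches direct enumeration: 21).

|A - A| = 21


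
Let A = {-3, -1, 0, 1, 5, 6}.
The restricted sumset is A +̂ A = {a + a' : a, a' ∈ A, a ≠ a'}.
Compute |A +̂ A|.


Restricted sumset: A +̂ A = {a + a' : a ∈ A, a' ∈ A, a ≠ a'}.
Equivalently, take A + A and drop any sum 2a that is achievable ONLY as a + a for a ∈ A (i.e. sums representable only with equal summands).
Enumerate pairs (a, a') with a < a' (symmetric, so each unordered pair gives one sum; this covers all a ≠ a'):
  -3 + -1 = -4
  -3 + 0 = -3
  -3 + 1 = -2
  -3 + 5 = 2
  -3 + 6 = 3
  -1 + 0 = -1
  -1 + 1 = 0
  -1 + 5 = 4
  -1 + 6 = 5
  0 + 1 = 1
  0 + 5 = 5
  0 + 6 = 6
  1 + 5 = 6
  1 + 6 = 7
  5 + 6 = 11
Collected distinct sums: {-4, -3, -2, -1, 0, 1, 2, 3, 4, 5, 6, 7, 11}
|A +̂ A| = 13
(Reference bound: |A +̂ A| ≥ 2|A| - 3 for |A| ≥ 2, with |A| = 6 giving ≥ 9.)

|A +̂ A| = 13


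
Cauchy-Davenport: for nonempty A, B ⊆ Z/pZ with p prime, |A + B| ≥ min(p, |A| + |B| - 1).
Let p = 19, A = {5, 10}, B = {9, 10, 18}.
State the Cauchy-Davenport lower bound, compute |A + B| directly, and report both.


Cauchy-Davenport: |A + B| ≥ min(p, |A| + |B| - 1) for A, B nonempty in Z/pZ.
|A| = 2, |B| = 3, p = 19.
CD lower bound = min(19, 2 + 3 - 1) = min(19, 4) = 4.
Compute A + B mod 19 directly:
a = 5: 5+9=14, 5+10=15, 5+18=4
a = 10: 10+9=0, 10+10=1, 10+18=9
A + B = {0, 1, 4, 9, 14, 15}, so |A + B| = 6.
Verify: 6 ≥ 4? Yes ✓.

CD lower bound = 4, actual |A + B| = 6.


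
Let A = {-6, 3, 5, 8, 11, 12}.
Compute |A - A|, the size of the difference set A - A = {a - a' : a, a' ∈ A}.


A - A = {a - a' : a, a' ∈ A}; |A| = 6.
Bounds: 2|A|-1 ≤ |A - A| ≤ |A|² - |A| + 1, i.e. 11 ≤ |A - A| ≤ 31.
Note: 0 ∈ A - A always (from a - a). The set is symmetric: if d ∈ A - A then -d ∈ A - A.
Enumerate nonzero differences d = a - a' with a > a' (then include -d):
Positive differences: {1, 2, 3, 4, 5, 6, 7, 8, 9, 11, 14, 17, 18}
Full difference set: {0} ∪ (positive diffs) ∪ (negative diffs).
|A - A| = 1 + 2·13 = 27 (matches direct enumeration: 27).

|A - A| = 27


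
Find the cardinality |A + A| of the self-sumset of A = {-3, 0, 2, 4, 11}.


A + A = {a + a' : a, a' ∈ A}; |A| = 5.
General bounds: 2|A| - 1 ≤ |A + A| ≤ |A|(|A|+1)/2, i.e. 9 ≤ |A + A| ≤ 15.
Lower bound 2|A|-1 is attained iff A is an arithmetic progression.
Enumerate sums a + a' for a ≤ a' (symmetric, so this suffices):
a = -3: -3+-3=-6, -3+0=-3, -3+2=-1, -3+4=1, -3+11=8
a = 0: 0+0=0, 0+2=2, 0+4=4, 0+11=11
a = 2: 2+2=4, 2+4=6, 2+11=13
a = 4: 4+4=8, 4+11=15
a = 11: 11+11=22
Distinct sums: {-6, -3, -1, 0, 1, 2, 4, 6, 8, 11, 13, 15, 22}
|A + A| = 13

|A + A| = 13


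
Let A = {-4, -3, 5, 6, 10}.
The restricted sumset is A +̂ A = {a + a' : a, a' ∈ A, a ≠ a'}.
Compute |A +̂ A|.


Restricted sumset: A +̂ A = {a + a' : a ∈ A, a' ∈ A, a ≠ a'}.
Equivalently, take A + A and drop any sum 2a that is achievable ONLY as a + a for a ∈ A (i.e. sums representable only with equal summands).
Enumerate pairs (a, a') with a < a' (symmetric, so each unordered pair gives one sum; this covers all a ≠ a'):
  -4 + -3 = -7
  -4 + 5 = 1
  -4 + 6 = 2
  -4 + 10 = 6
  -3 + 5 = 2
  -3 + 6 = 3
  -3 + 10 = 7
  5 + 6 = 11
  5 + 10 = 15
  6 + 10 = 16
Collected distinct sums: {-7, 1, 2, 3, 6, 7, 11, 15, 16}
|A +̂ A| = 9
(Reference bound: |A +̂ A| ≥ 2|A| - 3 for |A| ≥ 2, with |A| = 5 giving ≥ 7.)

|A +̂ A| = 9


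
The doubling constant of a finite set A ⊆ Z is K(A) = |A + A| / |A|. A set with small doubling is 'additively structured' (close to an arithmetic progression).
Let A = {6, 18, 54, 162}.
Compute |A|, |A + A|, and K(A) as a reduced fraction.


|A| = 4.
Compute A + A by enumerating all 16 pairs.
A + A = {12, 24, 36, 60, 72, 108, 168, 180, 216, 324}, so |A + A| = 10.
K = |A + A| / |A| = 10/4 = 5/2 ≈ 2.5000.
Reference: AP of size 4 gives K = 7/4 ≈ 1.7500; a fully generic set of size 4 gives K ≈ 2.5000.

|A| = 4, |A + A| = 10, K = 10/4 = 5/2.


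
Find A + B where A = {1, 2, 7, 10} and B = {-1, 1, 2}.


A + B = {a + b : a ∈ A, b ∈ B}.
Enumerate all |A|·|B| = 4·3 = 12 pairs (a, b) and collect distinct sums.
a = 1: 1+-1=0, 1+1=2, 1+2=3
a = 2: 2+-1=1, 2+1=3, 2+2=4
a = 7: 7+-1=6, 7+1=8, 7+2=9
a = 10: 10+-1=9, 10+1=11, 10+2=12
Collecting distinct sums: A + B = {0, 1, 2, 3, 4, 6, 8, 9, 11, 12}
|A + B| = 10

A + B = {0, 1, 2, 3, 4, 6, 8, 9, 11, 12}


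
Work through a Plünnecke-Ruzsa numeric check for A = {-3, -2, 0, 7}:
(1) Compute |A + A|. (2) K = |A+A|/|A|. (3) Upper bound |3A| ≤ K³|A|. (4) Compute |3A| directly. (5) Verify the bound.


|A| = 4.
Step 1: Compute A + A by enumerating all 16 pairs.
A + A = {-6, -5, -4, -3, -2, 0, 4, 5, 7, 14}, so |A + A| = 10.
Step 2: Doubling constant K = |A + A|/|A| = 10/4 = 10/4 ≈ 2.5000.
Step 3: Plünnecke-Ruzsa gives |3A| ≤ K³·|A| = (2.5000)³ · 4 ≈ 62.5000.
Step 4: Compute 3A = A + A + A directly by enumerating all triples (a,b,c) ∈ A³; |3A| = 19.
Step 5: Check 19 ≤ 62.5000? Yes ✓.

K = 10/4, Plünnecke-Ruzsa bound K³|A| ≈ 62.5000, |3A| = 19, inequality holds.


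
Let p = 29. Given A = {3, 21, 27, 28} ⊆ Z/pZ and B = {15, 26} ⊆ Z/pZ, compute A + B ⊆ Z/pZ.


Work in Z/29Z: reduce every sum a + b modulo 29.
Enumerate all 8 pairs:
a = 3: 3+15=18, 3+26=0
a = 21: 21+15=7, 21+26=18
a = 27: 27+15=13, 27+26=24
a = 28: 28+15=14, 28+26=25
Distinct residues collected: {0, 7, 13, 14, 18, 24, 25}
|A + B| = 7 (out of 29 total residues).

A + B = {0, 7, 13, 14, 18, 24, 25}


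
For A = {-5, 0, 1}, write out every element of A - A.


A - A = {a - a' : a, a' ∈ A}.
Compute a - a' for each ordered pair (a, a'):
a = -5: -5--5=0, -5-0=-5, -5-1=-6
a = 0: 0--5=5, 0-0=0, 0-1=-1
a = 1: 1--5=6, 1-0=1, 1-1=0
Collecting distinct values (and noting 0 appears from a-a):
A - A = {-6, -5, -1, 0, 1, 5, 6}
|A - A| = 7

A - A = {-6, -5, -1, 0, 1, 5, 6}


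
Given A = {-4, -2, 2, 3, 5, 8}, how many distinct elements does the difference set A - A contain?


A - A = {a - a' : a, a' ∈ A}; |A| = 6.
Bounds: 2|A|-1 ≤ |A - A| ≤ |A|² - |A| + 1, i.e. 11 ≤ |A - A| ≤ 31.
Note: 0 ∈ A - A always (from a - a). The set is symmetric: if d ∈ A - A then -d ∈ A - A.
Enumerate nonzero differences d = a - a' with a > a' (then include -d):
Positive differences: {1, 2, 3, 4, 5, 6, 7, 9, 10, 12}
Full difference set: {0} ∪ (positive diffs) ∪ (negative diffs).
|A - A| = 1 + 2·10 = 21 (matches direct enumeration: 21).

|A - A| = 21


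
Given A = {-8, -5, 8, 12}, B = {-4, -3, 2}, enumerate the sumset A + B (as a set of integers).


A + B = {a + b : a ∈ A, b ∈ B}.
Enumerate all |A|·|B| = 4·3 = 12 pairs (a, b) and collect distinct sums.
a = -8: -8+-4=-12, -8+-3=-11, -8+2=-6
a = -5: -5+-4=-9, -5+-3=-8, -5+2=-3
a = 8: 8+-4=4, 8+-3=5, 8+2=10
a = 12: 12+-4=8, 12+-3=9, 12+2=14
Collecting distinct sums: A + B = {-12, -11, -9, -8, -6, -3, 4, 5, 8, 9, 10, 14}
|A + B| = 12

A + B = {-12, -11, -9, -8, -6, -3, 4, 5, 8, 9, 10, 14}


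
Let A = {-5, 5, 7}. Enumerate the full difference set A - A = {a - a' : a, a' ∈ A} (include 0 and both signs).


A - A = {a - a' : a, a' ∈ A}.
Compute a - a' for each ordered pair (a, a'):
a = -5: -5--5=0, -5-5=-10, -5-7=-12
a = 5: 5--5=10, 5-5=0, 5-7=-2
a = 7: 7--5=12, 7-5=2, 7-7=0
Collecting distinct values (and noting 0 appears from a-a):
A - A = {-12, -10, -2, 0, 2, 10, 12}
|A - A| = 7

A - A = {-12, -10, -2, 0, 2, 10, 12}


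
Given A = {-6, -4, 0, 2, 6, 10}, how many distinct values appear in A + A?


A + A = {a + a' : a, a' ∈ A}; |A| = 6.
General bounds: 2|A| - 1 ≤ |A + A| ≤ |A|(|A|+1)/2, i.e. 11 ≤ |A + A| ≤ 21.
Lower bound 2|A|-1 is attained iff A is an arithmetic progression.
Enumerate sums a + a' for a ≤ a' (symmetric, so this suffices):
a = -6: -6+-6=-12, -6+-4=-10, -6+0=-6, -6+2=-4, -6+6=0, -6+10=4
a = -4: -4+-4=-8, -4+0=-4, -4+2=-2, -4+6=2, -4+10=6
a = 0: 0+0=0, 0+2=2, 0+6=6, 0+10=10
a = 2: 2+2=4, 2+6=8, 2+10=12
a = 6: 6+6=12, 6+10=16
a = 10: 10+10=20
Distinct sums: {-12, -10, -8, -6, -4, -2, 0, 2, 4, 6, 8, 10, 12, 16, 20}
|A + A| = 15

|A + A| = 15


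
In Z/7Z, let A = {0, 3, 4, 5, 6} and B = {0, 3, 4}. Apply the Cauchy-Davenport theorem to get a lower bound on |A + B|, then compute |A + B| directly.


Cauchy-Davenport: |A + B| ≥ min(p, |A| + |B| - 1) for A, B nonempty in Z/pZ.
|A| = 5, |B| = 3, p = 7.
CD lower bound = min(7, 5 + 3 - 1) = min(7, 7) = 7.
Compute A + B mod 7 directly:
a = 0: 0+0=0, 0+3=3, 0+4=4
a = 3: 3+0=3, 3+3=6, 3+4=0
a = 4: 4+0=4, 4+3=0, 4+4=1
a = 5: 5+0=5, 5+3=1, 5+4=2
a = 6: 6+0=6, 6+3=2, 6+4=3
A + B = {0, 1, 2, 3, 4, 5, 6}, so |A + B| = 7.
Verify: 7 ≥ 7? Yes ✓.

CD lower bound = 7, actual |A + B| = 7.


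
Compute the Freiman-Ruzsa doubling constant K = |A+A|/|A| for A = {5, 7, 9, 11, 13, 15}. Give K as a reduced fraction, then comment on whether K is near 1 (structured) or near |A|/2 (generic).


|A| = 6.
Compute A + A by enumerating all 36 pairs.
A + A = {10, 12, 14, 16, 18, 20, 22, 24, 26, 28, 30}, so |A + A| = 11.
K = |A + A| / |A| = 11/6 (already in lowest terms) ≈ 1.8333.
Reference: AP of size 6 gives K = 11/6 ≈ 1.8333; a fully generic set of size 6 gives K ≈ 3.5000.

|A| = 6, |A + A| = 11, K = 11/6.


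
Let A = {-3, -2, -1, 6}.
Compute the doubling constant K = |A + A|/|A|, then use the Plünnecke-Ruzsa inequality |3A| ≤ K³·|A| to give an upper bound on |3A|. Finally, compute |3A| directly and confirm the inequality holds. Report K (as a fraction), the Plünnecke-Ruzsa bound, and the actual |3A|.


|A| = 4.
Step 1: Compute A + A by enumerating all 16 pairs.
A + A = {-6, -5, -4, -3, -2, 3, 4, 5, 12}, so |A + A| = 9.
Step 2: Doubling constant K = |A + A|/|A| = 9/4 = 9/4 ≈ 2.2500.
Step 3: Plünnecke-Ruzsa gives |3A| ≤ K³·|A| = (2.2500)³ · 4 ≈ 45.5625.
Step 4: Compute 3A = A + A + A directly by enumerating all triples (a,b,c) ∈ A³; |3A| = 16.
Step 5: Check 16 ≤ 45.5625? Yes ✓.

K = 9/4, Plünnecke-Ruzsa bound K³|A| ≈ 45.5625, |3A| = 16, inequality holds.


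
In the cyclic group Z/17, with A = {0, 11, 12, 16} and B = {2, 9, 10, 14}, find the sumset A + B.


Work in Z/17Z: reduce every sum a + b modulo 17.
Enumerate all 16 pairs:
a = 0: 0+2=2, 0+9=9, 0+10=10, 0+14=14
a = 11: 11+2=13, 11+9=3, 11+10=4, 11+14=8
a = 12: 12+2=14, 12+9=4, 12+10=5, 12+14=9
a = 16: 16+2=1, 16+9=8, 16+10=9, 16+14=13
Distinct residues collected: {1, 2, 3, 4, 5, 8, 9, 10, 13, 14}
|A + B| = 10 (out of 17 total residues).

A + B = {1, 2, 3, 4, 5, 8, 9, 10, 13, 14}


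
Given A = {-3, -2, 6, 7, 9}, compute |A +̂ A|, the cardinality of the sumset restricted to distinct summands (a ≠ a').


Restricted sumset: A +̂ A = {a + a' : a ∈ A, a' ∈ A, a ≠ a'}.
Equivalently, take A + A and drop any sum 2a that is achievable ONLY as a + a for a ∈ A (i.e. sums representable only with equal summands).
Enumerate pairs (a, a') with a < a' (symmetric, so each unordered pair gives one sum; this covers all a ≠ a'):
  -3 + -2 = -5
  -3 + 6 = 3
  -3 + 7 = 4
  -3 + 9 = 6
  -2 + 6 = 4
  -2 + 7 = 5
  -2 + 9 = 7
  6 + 7 = 13
  6 + 9 = 15
  7 + 9 = 16
Collected distinct sums: {-5, 3, 4, 5, 6, 7, 13, 15, 16}
|A +̂ A| = 9
(Reference bound: |A +̂ A| ≥ 2|A| - 3 for |A| ≥ 2, with |A| = 5 giving ≥ 7.)

|A +̂ A| = 9


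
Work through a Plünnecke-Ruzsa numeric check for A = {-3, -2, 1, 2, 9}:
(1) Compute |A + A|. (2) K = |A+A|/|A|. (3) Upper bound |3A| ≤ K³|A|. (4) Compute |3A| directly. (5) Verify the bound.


|A| = 5.
Step 1: Compute A + A by enumerating all 25 pairs.
A + A = {-6, -5, -4, -2, -1, 0, 2, 3, 4, 6, 7, 10, 11, 18}, so |A + A| = 14.
Step 2: Doubling constant K = |A + A|/|A| = 14/5 = 14/5 ≈ 2.8000.
Step 3: Plünnecke-Ruzsa gives |3A| ≤ K³·|A| = (2.8000)³ · 5 ≈ 109.7600.
Step 4: Compute 3A = A + A + A directly by enumerating all triples (a,b,c) ∈ A³; |3A| = 27.
Step 5: Check 27 ≤ 109.7600? Yes ✓.

K = 14/5, Plünnecke-Ruzsa bound K³|A| ≈ 109.7600, |3A| = 27, inequality holds.


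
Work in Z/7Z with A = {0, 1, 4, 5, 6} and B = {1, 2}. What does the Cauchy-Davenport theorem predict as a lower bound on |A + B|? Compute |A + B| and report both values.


Cauchy-Davenport: |A + B| ≥ min(p, |A| + |B| - 1) for A, B nonempty in Z/pZ.
|A| = 5, |B| = 2, p = 7.
CD lower bound = min(7, 5 + 2 - 1) = min(7, 6) = 6.
Compute A + B mod 7 directly:
a = 0: 0+1=1, 0+2=2
a = 1: 1+1=2, 1+2=3
a = 4: 4+1=5, 4+2=6
a = 5: 5+1=6, 5+2=0
a = 6: 6+1=0, 6+2=1
A + B = {0, 1, 2, 3, 5, 6}, so |A + B| = 6.
Verify: 6 ≥ 6? Yes ✓.

CD lower bound = 6, actual |A + B| = 6.


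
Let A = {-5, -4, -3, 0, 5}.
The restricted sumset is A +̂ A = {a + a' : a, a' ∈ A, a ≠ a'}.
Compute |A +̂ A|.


Restricted sumset: A +̂ A = {a + a' : a ∈ A, a' ∈ A, a ≠ a'}.
Equivalently, take A + A and drop any sum 2a that is achievable ONLY as a + a for a ∈ A (i.e. sums representable only with equal summands).
Enumerate pairs (a, a') with a < a' (symmetric, so each unordered pair gives one sum; this covers all a ≠ a'):
  -5 + -4 = -9
  -5 + -3 = -8
  -5 + 0 = -5
  -5 + 5 = 0
  -4 + -3 = -7
  -4 + 0 = -4
  -4 + 5 = 1
  -3 + 0 = -3
  -3 + 5 = 2
  0 + 5 = 5
Collected distinct sums: {-9, -8, -7, -5, -4, -3, 0, 1, 2, 5}
|A +̂ A| = 10
(Reference bound: |A +̂ A| ≥ 2|A| - 3 for |A| ≥ 2, with |A| = 5 giving ≥ 7.)

|A +̂ A| = 10


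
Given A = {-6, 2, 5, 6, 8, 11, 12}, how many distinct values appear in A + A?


A + A = {a + a' : a, a' ∈ A}; |A| = 7.
General bounds: 2|A| - 1 ≤ |A + A| ≤ |A|(|A|+1)/2, i.e. 13 ≤ |A + A| ≤ 28.
Lower bound 2|A|-1 is attained iff A is an arithmetic progression.
Enumerate sums a + a' for a ≤ a' (symmetric, so this suffices):
a = -6: -6+-6=-12, -6+2=-4, -6+5=-1, -6+6=0, -6+8=2, -6+11=5, -6+12=6
a = 2: 2+2=4, 2+5=7, 2+6=8, 2+8=10, 2+11=13, 2+12=14
a = 5: 5+5=10, 5+6=11, 5+8=13, 5+11=16, 5+12=17
a = 6: 6+6=12, 6+8=14, 6+11=17, 6+12=18
a = 8: 8+8=16, 8+11=19, 8+12=20
a = 11: 11+11=22, 11+12=23
a = 12: 12+12=24
Distinct sums: {-12, -4, -1, 0, 2, 4, 5, 6, 7, 8, 10, 11, 12, 13, 14, 16, 17, 18, 19, 20, 22, 23, 24}
|A + A| = 23

|A + A| = 23


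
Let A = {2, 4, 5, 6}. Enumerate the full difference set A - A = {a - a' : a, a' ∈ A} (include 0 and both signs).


A - A = {a - a' : a, a' ∈ A}.
Compute a - a' for each ordered pair (a, a'):
a = 2: 2-2=0, 2-4=-2, 2-5=-3, 2-6=-4
a = 4: 4-2=2, 4-4=0, 4-5=-1, 4-6=-2
a = 5: 5-2=3, 5-4=1, 5-5=0, 5-6=-1
a = 6: 6-2=4, 6-4=2, 6-5=1, 6-6=0
Collecting distinct values (and noting 0 appears from a-a):
A - A = {-4, -3, -2, -1, 0, 1, 2, 3, 4}
|A - A| = 9

A - A = {-4, -3, -2, -1, 0, 1, 2, 3, 4}


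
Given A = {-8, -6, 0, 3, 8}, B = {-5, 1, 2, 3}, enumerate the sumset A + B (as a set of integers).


A + B = {a + b : a ∈ A, b ∈ B}.
Enumerate all |A|·|B| = 5·4 = 20 pairs (a, b) and collect distinct sums.
a = -8: -8+-5=-13, -8+1=-7, -8+2=-6, -8+3=-5
a = -6: -6+-5=-11, -6+1=-5, -6+2=-4, -6+3=-3
a = 0: 0+-5=-5, 0+1=1, 0+2=2, 0+3=3
a = 3: 3+-5=-2, 3+1=4, 3+2=5, 3+3=6
a = 8: 8+-5=3, 8+1=9, 8+2=10, 8+3=11
Collecting distinct sums: A + B = {-13, -11, -7, -6, -5, -4, -3, -2, 1, 2, 3, 4, 5, 6, 9, 10, 11}
|A + B| = 17

A + B = {-13, -11, -7, -6, -5, -4, -3, -2, 1, 2, 3, 4, 5, 6, 9, 10, 11}


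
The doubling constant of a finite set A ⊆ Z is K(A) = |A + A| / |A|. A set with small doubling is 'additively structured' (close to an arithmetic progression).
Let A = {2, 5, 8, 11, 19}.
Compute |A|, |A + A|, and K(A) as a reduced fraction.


|A| = 5.
Compute A + A by enumerating all 25 pairs.
A + A = {4, 7, 10, 13, 16, 19, 21, 22, 24, 27, 30, 38}, so |A + A| = 12.
K = |A + A| / |A| = 12/5 (already in lowest terms) ≈ 2.4000.
Reference: AP of size 5 gives K = 9/5 ≈ 1.8000; a fully generic set of size 5 gives K ≈ 3.0000.

|A| = 5, |A + A| = 12, K = 12/5.
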